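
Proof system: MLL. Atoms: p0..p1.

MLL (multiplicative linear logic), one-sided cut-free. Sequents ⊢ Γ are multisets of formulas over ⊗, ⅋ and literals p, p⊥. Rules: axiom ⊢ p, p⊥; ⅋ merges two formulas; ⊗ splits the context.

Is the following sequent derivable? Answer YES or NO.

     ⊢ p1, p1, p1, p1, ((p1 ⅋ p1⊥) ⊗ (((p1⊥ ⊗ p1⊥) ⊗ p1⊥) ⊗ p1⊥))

Derivation (root first):
[⊗]  ⊢ p1, p1, p1, p1, ((p1 ⅋ p1⊥) ⊗ (((p1⊥ ⊗ p1⊥) ⊗ p1⊥) ⊗ p1⊥))
  [⅋]  ⊢ (p1 ⅋ p1⊥)
    [Ax]  ⊢ p1, p1⊥
  [⊗]  ⊢ p1, p1, p1, p1, (((p1⊥ ⊗ p1⊥) ⊗ p1⊥) ⊗ p1⊥)
    [⊗]  ⊢ p1, p1, p1, ((p1⊥ ⊗ p1⊥) ⊗ p1⊥)
      [⊗]  ⊢ p1, p1, (p1⊥ ⊗ p1⊥)
        [Ax]  ⊢ p1, p1⊥
        [Ax]  ⊢ p1, p1⊥
      [Ax]  ⊢ p1, p1⊥
    [Ax]  ⊢ p1, p1⊥

Result: YES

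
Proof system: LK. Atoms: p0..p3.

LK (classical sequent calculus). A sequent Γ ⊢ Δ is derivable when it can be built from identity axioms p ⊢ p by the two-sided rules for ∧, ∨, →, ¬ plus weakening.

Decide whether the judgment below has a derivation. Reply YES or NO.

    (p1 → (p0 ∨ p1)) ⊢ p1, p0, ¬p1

Derivation trace:
[¬R] (p1 → (p0 ∨ p1)) ⊢ p1, p0, ¬p1
  [→L] p1, (p1 → (p0 ∨ p1)) ⊢ p1, p0
    [Ax] p1 ⊢ p1
    [WR] (p0 ∨ p1) ⊢ p1, p0, p1
      [∨L] (p0 ∨ p1) ⊢ p1, p0
        [Ax] p0 ⊢ p0
        [Ax] p1 ⊢ p1

Result: YES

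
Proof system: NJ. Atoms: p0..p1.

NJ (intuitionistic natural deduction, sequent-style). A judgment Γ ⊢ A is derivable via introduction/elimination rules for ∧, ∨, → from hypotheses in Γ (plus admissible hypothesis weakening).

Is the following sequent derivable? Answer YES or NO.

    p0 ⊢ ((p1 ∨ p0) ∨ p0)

Proof tree:
[∨I₁] p0 ⊢ ((p1 ∨ p0) ∨ p0)
  [∨I₂] p0 ⊢ (p1 ∨ p0)
    [Ax] p0 ⊢ p0

Result: YES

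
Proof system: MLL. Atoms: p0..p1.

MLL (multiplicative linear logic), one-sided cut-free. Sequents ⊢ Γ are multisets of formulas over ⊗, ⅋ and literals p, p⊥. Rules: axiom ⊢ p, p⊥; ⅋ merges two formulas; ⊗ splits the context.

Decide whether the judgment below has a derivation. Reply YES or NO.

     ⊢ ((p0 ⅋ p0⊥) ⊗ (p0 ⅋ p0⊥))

Derivation trace:
[⊗]  ⊢ ((p0 ⅋ p0⊥) ⊗ (p0 ⅋ p0⊥))
  [⅋]  ⊢ (p0 ⅋ p0⊥)
    [Ax]  ⊢ p0, p0⊥
  [⅋]  ⊢ (p0 ⅋ p0⊥)
    [Ax]  ⊢ p0, p0⊥

Result: YES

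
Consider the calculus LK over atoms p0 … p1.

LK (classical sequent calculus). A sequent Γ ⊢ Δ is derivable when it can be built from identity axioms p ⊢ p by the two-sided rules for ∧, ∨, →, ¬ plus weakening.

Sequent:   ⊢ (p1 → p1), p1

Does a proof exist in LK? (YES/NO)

Proof tree:
[WR]  ⊢ (p1 → p1), p1
  [→R]  ⊢ (p1 → p1)
    [Ax] p1 ⊢ p1

Result: YES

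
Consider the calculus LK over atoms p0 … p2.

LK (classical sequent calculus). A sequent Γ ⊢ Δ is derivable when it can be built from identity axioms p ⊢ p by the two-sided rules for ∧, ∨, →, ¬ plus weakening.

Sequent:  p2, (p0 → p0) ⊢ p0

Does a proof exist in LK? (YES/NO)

Truth-table refutation:
  v=000: Γ:[p2=F, (p0 → p0)=T] Δ:[p0=F] refutes=False
  v=001: Γ:[p2=T, (p0 → p0)=T] Δ:[p0=F] refutes=True  ← countermodel

Result: NO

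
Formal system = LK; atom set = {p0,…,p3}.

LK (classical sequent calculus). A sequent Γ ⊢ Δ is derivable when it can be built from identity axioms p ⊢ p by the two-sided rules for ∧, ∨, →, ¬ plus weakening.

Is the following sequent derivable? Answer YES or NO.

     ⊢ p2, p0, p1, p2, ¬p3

Search for a countermodel by truth-table:
  v=0000: Γ:[] Δ:[p2=F, p0=F, p1=F, p2=F, ¬p3=T] refutes=False
  v=0001: Γ:[] Δ:[p2=F, p0=F, p1=F, p2=F, ¬p3=F] refutes=True  ← countermodel

Result: NO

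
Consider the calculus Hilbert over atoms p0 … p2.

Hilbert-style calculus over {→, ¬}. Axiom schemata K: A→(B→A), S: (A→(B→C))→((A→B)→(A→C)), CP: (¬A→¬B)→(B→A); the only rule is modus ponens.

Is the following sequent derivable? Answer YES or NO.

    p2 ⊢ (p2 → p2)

Derivation trace:
[MP] p2 ⊢ (p2 → p2)
  [K]  ⊢ (p2 → (p2 → p2))
  [MP] p2 ⊢ p2
    [MP] p2 ⊢ (p2 → p2)
      [K]  ⊢ (p2 → (p2 → p2))
      [Hyp] p2 ⊢ p2
    [Hyp] p2 ⊢ p2

Result: YES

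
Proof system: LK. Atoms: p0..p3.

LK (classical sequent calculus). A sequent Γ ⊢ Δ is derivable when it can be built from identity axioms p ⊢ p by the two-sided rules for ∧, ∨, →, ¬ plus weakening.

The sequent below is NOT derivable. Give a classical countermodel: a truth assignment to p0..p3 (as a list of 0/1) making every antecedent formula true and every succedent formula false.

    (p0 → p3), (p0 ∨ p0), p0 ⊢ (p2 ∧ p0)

Enumerate valuations to refute Γ ⊢ Δ:
  v=0000: Γ:[(p0 → p3)=T, (p0 ∨ p0)=F, p0=F] Δ:[(p2 ∧ p0)=F] refutes=False
  v=0001: Γ:[(p0 → p3)=T, (p0 ∨ p0)=F, p0=F] Δ:[(p2 ∧ p0)=F] refutes=False
  v=0010: Γ:[(p0 → p3)=T, (p0 ∨ p0)=F, p0=F] Δ:[(p2 ∧ p0)=F] refutes=False
  v=0011: Γ:[(p0 → p3)=T, (p0 ∨ p0)=F, p0=F] Δ:[(p2 ∧ p0)=F] refutes=False
  v=0100: Γ:[(p0 → p3)=T, (p0 ∨ p0)=F, p0=F] Δ:[(p2 ∧ p0)=F] refutes=False
  v=0101: Γ:[(p0 → p3)=T, (p0 ∨ p0)=F, p0=F] Δ:[(p2 ∧ p0)=F] refutes=False
  v=0110: Γ:[(p0 → p3)=T, (p0 ∨ p0)=F, p0=F] Δ:[(p2 ∧ p0)=F] refutes=False
  v=0111: Γ:[(p0 → p3)=T, (p0 ∨ p0)=F, p0=F] Δ:[(p2 ∧ p0)=F] refutes=False
  v=1000: Γ:[(p0 → p3)=F, (p0 ∨ p0)=T, p0=T] Δ:[(p2 ∧ p0)=F] refutes=False
  v=1001: Γ:[(p0 → p3)=T, (p0 ∨ p0)=T, p0=T] Δ:[(p2 ∧ p0)=F] refutes=True  ← countermodel

Result: [1, 0, 0, 1]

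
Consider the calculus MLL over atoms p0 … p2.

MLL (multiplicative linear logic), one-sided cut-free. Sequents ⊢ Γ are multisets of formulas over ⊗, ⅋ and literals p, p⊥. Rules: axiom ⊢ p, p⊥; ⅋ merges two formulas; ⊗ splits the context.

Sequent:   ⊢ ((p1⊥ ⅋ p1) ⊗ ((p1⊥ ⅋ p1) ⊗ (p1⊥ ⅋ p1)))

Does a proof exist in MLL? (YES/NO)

Derivation (root first):
[⊗]  ⊢ ((p1⊥ ⅋ p1) ⊗ ((p1⊥ ⅋ p1) ⊗ (p1⊥ ⅋ p1)))
  [⅋]  ⊢ (p1⊥ ⅋ p1)
    [Ax]  ⊢ p1, p1⊥
  [⊗]  ⊢ ((p1⊥ ⅋ p1) ⊗ (p1⊥ ⅋ p1))
    [⅋]  ⊢ (p1⊥ ⅋ p1)
      [Ax]  ⊢ p1, p1⊥
    [⅋]  ⊢ (p1⊥ ⅋ p1)
      [Ax]  ⊢ p1, p1⊥

Result: YES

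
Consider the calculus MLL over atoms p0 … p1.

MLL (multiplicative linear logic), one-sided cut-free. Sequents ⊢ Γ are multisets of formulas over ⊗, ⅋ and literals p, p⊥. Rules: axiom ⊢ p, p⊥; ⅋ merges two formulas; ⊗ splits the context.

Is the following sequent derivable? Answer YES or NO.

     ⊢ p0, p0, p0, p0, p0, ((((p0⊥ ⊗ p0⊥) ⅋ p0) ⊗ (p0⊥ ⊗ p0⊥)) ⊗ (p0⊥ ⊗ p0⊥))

Proof tree:
[⊗]  ⊢ p0, p0, p0, p0, p0, ((((p0⊥ ⊗ p0⊥) ⅋ p0) ⊗ (p0⊥ ⊗ p0⊥)) ⊗ (p0⊥ ⊗ p0⊥))
  [⊗]  ⊢ p0, p0, p0, (((p0⊥ ⊗ p0⊥) ⅋ p0) ⊗ (p0⊥ ⊗ p0⊥))
    [⅋]  ⊢ p0, ((p0⊥ ⊗ p0⊥) ⅋ p0)
      [⊗]  ⊢ p0, p0, (p0⊥ ⊗ p0⊥)
        [Ax]  ⊢ p0, p0⊥
        [Ax]  ⊢ p0, p0⊥
    [⊗]  ⊢ p0, p0, (p0⊥ ⊗ p0⊥)
      [Ax]  ⊢ p0, p0⊥
      [Ax]  ⊢ p0, p0⊥
  [⊗]  ⊢ p0, p0, (p0⊥ ⊗ p0⊥)
    [Ax]  ⊢ p0, p0⊥
    [Ax]  ⊢ p0, p0⊥

Result: YES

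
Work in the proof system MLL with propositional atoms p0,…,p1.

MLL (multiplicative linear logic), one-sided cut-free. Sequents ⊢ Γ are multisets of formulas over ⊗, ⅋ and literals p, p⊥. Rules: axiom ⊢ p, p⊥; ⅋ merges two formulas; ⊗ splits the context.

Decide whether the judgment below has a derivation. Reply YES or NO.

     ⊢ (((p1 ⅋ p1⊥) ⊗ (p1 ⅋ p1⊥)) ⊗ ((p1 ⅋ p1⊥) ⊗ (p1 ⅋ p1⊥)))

Proof tree:
[⊗]  ⊢ (((p1 ⅋ p1⊥) ⊗ (p1 ⅋ p1⊥)) ⊗ ((p1 ⅋ p1⊥) ⊗ (p1 ⅋ p1⊥)))
  [⊗]  ⊢ ((p1 ⅋ p1⊥) ⊗ (p1 ⅋ p1⊥))
    [⅋]  ⊢ (p1 ⅋ p1⊥)
      [Ax]  ⊢ p1, p1⊥
    [⅋]  ⊢ (p1 ⅋ p1⊥)
      [Ax]  ⊢ p1, p1⊥
  [⊗]  ⊢ ((p1 ⅋ p1⊥) ⊗ (p1 ⅋ p1⊥))
    [⅋]  ⊢ (p1 ⅋ p1⊥)
      [Ax]  ⊢ p1, p1⊥
    [⅋]  ⊢ (p1 ⅋ p1⊥)
      [Ax]  ⊢ p1, p1⊥

Result: YES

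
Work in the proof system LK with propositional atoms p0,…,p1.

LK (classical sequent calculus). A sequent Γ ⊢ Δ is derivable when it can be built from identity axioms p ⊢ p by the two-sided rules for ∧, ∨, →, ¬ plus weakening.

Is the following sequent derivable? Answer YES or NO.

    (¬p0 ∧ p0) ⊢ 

Derivation (root first):
[∧L] (¬p0 ∧ p0) ⊢ 
  [¬L] p0, ¬p0 ⊢ 
    [Ax] p0 ⊢ p0

Result: YES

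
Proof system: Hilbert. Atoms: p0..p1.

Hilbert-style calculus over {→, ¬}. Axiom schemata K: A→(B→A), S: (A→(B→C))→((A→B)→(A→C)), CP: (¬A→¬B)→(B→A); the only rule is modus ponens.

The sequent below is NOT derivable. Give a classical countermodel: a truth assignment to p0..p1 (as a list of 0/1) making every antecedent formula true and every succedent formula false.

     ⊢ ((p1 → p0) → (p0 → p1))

Truth-table refutation:
  v=00: Γ:[] Δ:[((p1 → p0) → (p0 → p1))=T] refutes=False
  v=01: Γ:[] Δ:[((p1 → p0) → (p0 → p1))=T] refutes=False
  v=10: Γ:[] Δ:[((p1 → p0) → (p0 → p1))=F] refutes=True  ← countermodel

Result: [1, 0]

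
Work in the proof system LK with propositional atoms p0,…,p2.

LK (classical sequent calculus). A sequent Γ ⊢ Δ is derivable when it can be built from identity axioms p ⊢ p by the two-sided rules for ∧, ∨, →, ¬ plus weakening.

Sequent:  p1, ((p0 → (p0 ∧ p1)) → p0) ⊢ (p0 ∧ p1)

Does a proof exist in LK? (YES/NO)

Derivation trace:
[→L] p1, ((p0 → (p0 ∧ p1)) → p0) ⊢ (p0 ∧ p1)
  [→R] p1 ⊢ (p0 → (p0 ∧ p1))
    [∧R] p1, p0 ⊢ (p0 ∧ p1)
      [Ax] p0 ⊢ p0
      [Ax] p1 ⊢ p1
  [∧R] p1, p0 ⊢ (p0 ∧ p1)
    [Ax] p0 ⊢ p0
    [Ax] p1 ⊢ p1

Result: YES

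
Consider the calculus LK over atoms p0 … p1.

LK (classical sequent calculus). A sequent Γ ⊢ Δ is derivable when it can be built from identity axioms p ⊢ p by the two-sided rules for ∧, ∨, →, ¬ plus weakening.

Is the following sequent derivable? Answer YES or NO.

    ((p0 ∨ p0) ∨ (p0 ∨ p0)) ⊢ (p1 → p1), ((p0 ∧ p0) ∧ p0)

Derivation trace:
[∧R] ((p0 ∨ p0) ∨ (p0 ∨ p0)) ⊢ (p1 → p1), ((p0 ∧ p0) ∧ p0)
  [∧R] ((p0 ∨ p0) ∨ (p0 ∨ p0)) ⊢ (p1 → p1), (p0 ∧ p0)
    [WR]  ⊢ (p1 → p1), p0
      [→R]  ⊢ (p1 → p1)
        [Ax] p1 ⊢ p1
    [∨L] ((p0 ∨ p0) ∨ (p0 ∨ p0)) ⊢ p0
      [∨L] (p0 ∨ p0) ⊢ p0
        [Ax] p0 ⊢ p0
        [Ax] p0 ⊢ p0
      [∨L] (p0 ∨ p0) ⊢ p0
        [Ax] p0 ⊢ p0
        [Ax] p0 ⊢ p0
  [∨L] ((p0 ∨ p0) ∨ (p0 ∨ p0)) ⊢ p0
    [∨L] (p0 ∨ p0) ⊢ p0
      [Ax] p0 ⊢ p0
      [Ax] p0 ⊢ p0
    [∨L] (p0 ∨ p0) ⊢ p0
      [Ax] p0 ⊢ p0
      [Ax] p0 ⊢ p0

Result: YES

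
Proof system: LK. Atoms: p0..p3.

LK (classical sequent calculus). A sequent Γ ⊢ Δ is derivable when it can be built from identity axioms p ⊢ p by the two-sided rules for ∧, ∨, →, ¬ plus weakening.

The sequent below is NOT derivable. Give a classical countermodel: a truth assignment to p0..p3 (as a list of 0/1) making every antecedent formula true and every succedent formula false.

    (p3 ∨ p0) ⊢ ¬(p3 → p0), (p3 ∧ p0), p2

Truth-table refutation:
  v=0000: Γ:[(p3 ∨ p0)=F] Δ:[¬(p3 → p0)=F, (p3 ∧ p0)=F, p2=F] refutes=False
  v=0001: Γ:[(p3 ∨ p0)=T] Δ:[¬(p3 → p0)=T, (p3 ∧ p0)=F, p2=F] refutes=False
  v=0010: Γ:[(p3 ∨ p0)=F] Δ:[¬(p3 → p0)=F, (p3 ∧ p0)=F, p2=T] refutes=False
  v=0011: Γ:[(p3 ∨ p0)=T] Δ:[¬(p3 → p0)=T, (p3 ∧ p0)=F, p2=T] refutes=False
  v=0100: Γ:[(p3 ∨ p0)=F] Δ:[¬(p3 → p0)=F, (p3 ∧ p0)=F, p2=F] refutes=False
  v=0101: Γ:[(p3 ∨ p0)=T] Δ:[¬(p3 → p0)=T, (p3 ∧ p0)=F, p2=F] refutes=False
  v=0110: Γ:[(p3 ∨ p0)=F] Δ:[¬(p3 → p0)=F, (p3 ∧ p0)=F, p2=T] refutes=False
  v=0111: Γ:[(p3 ∨ p0)=T] Δ:[¬(p3 → p0)=T, (p3 ∧ p0)=F, p2=T] refutes=False
  v=1000: Γ:[(p3 ∨ p0)=T] Δ:[¬(p3 → p0)=F, (p3 ∧ p0)=F, p2=F] refutes=True  ← countermodel

Result: [1, 0, 0, 0]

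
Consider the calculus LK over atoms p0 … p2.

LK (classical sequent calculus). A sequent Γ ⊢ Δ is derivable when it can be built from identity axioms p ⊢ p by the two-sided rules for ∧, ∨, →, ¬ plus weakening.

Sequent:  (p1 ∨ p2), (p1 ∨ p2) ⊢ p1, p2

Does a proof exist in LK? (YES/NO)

Proof tree:
[∨L] (p1 ∨ p2), (p1 ∨ p2) ⊢ p1, p2
  [Ax] p1 ⊢ p1
  [WL] (p1 ∨ p2), p2 ⊢ p1, p2
    [∨L] (p1 ∨ p2) ⊢ p1, p2
      [Ax] p1 ⊢ p1
      [Ax] p2 ⊢ p2

Result: YES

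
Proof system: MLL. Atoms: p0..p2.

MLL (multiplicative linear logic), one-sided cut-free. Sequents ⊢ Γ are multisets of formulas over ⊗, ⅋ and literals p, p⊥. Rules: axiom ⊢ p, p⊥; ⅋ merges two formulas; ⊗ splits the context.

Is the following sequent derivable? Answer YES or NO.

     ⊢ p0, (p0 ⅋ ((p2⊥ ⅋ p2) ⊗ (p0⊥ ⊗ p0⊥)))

Derivation (root first):
[⅋]  ⊢ p0, (p0 ⅋ ((p2⊥ ⅋ p2) ⊗ (p0⊥ ⊗ p0⊥)))
  [⊗]  ⊢ p0, p0, ((p2⊥ ⅋ p2) ⊗ (p0⊥ ⊗ p0⊥))
    [⅋]  ⊢ (p2⊥ ⅋ p2)
      [Ax]  ⊢ p2, p2⊥
    [⊗]  ⊢ p0, p0, (p0⊥ ⊗ p0⊥)
      [Ax]  ⊢ p0, p0⊥
      [Ax]  ⊢ p0, p0⊥

Result: YES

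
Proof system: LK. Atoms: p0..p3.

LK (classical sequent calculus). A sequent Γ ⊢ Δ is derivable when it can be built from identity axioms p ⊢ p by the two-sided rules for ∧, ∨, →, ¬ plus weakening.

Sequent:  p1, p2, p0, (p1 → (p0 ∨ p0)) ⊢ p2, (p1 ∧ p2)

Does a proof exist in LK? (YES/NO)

Derivation (root first):
[→L] p1, p2, p0, (p1 → (p0 ∨ p0)) ⊢ p2, (p1 ∧ p2)
  [WL] p1, p2, p0 ⊢ p1
    [WL] p1, p2 ⊢ p1
      [Ax] p1 ⊢ p1
  [∨L] p1, p2, (p0 ∨ p0) ⊢ p2, (p1 ∧ p2)
    [∧R] p1, p2, p0 ⊢ (p1 ∧ p2)
      [WL] p1, p1 ⊢ p1
        [Ax] p1 ⊢ p1
      [WL] p2, p0 ⊢ p2
        [Ax] p2 ⊢ p2
    [WL] p2, p0 ⊢ p2
      [Ax] p2 ⊢ p2

Result: YES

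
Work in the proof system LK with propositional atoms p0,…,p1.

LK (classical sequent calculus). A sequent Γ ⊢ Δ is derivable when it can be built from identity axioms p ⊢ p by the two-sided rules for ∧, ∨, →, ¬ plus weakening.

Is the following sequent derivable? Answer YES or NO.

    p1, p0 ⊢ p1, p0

Derivation trace:
[WL] p1, p0 ⊢ p1, p0
  [WR] p1 ⊢ p1, p0
    [Ax] p1 ⊢ p1

Result: YES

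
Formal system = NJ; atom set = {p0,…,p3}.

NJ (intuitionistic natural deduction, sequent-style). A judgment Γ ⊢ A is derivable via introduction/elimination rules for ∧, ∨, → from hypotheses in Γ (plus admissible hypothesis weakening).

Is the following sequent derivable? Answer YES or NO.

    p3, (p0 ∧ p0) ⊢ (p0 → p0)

Derivation (root first):
[Wk] p3, (p0 ∧ p0) ⊢ (p0 → p0)
  [Wk] p3 ⊢ (p0 → p0)
    [→I]  ⊢ (p0 → p0)
      [Ax] p0 ⊢ p0

Result: YES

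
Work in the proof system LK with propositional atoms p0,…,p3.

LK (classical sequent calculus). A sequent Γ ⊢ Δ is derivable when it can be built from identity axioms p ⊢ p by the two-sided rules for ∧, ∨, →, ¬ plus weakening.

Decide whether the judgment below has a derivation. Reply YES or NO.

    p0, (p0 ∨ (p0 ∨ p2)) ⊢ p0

Proof tree:
[∨L] p0, (p0 ∨ (p0 ∨ p2)) ⊢ p0
  [Ax] p0 ⊢ p0
  [∨L] p0, (p0 ∨ p2) ⊢ p0
    [Ax] p0 ⊢ p0
    [WL] p0, p2 ⊢ p0
      [Ax] p0 ⊢ p0

Result: YES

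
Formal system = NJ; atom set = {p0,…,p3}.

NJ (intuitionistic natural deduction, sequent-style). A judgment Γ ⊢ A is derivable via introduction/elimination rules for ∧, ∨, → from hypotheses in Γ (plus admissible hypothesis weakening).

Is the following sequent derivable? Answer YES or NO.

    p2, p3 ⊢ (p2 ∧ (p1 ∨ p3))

Proof tree:
[∧I] p2, p3 ⊢ (p2 ∧ (p1 ∨ p3))
  [Ax] p2 ⊢ p2
  [∨I₂] p3 ⊢ (p1 ∨ p3)
    [Ax] p3 ⊢ p3

Result: YES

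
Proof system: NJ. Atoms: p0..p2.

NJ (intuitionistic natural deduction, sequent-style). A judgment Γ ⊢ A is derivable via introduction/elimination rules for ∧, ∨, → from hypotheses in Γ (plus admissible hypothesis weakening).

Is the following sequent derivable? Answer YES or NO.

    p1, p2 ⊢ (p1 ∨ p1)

Derivation (root first):
[∨I₂] p1, p2 ⊢ (p1 ∨ p1)
  [Wk] p1, p2 ⊢ p1
    [Ax] p1 ⊢ p1

Result: YES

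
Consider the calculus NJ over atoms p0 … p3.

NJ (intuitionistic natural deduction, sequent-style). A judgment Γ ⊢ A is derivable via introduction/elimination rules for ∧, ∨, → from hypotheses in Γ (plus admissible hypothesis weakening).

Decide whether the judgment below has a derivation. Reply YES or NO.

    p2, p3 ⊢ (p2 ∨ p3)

Derivation (root first):
[Wk] p2, p3 ⊢ (p2 ∨ p3)
  [∨I₁] p2 ⊢ (p2 ∨ p3)
    [Ax] p2 ⊢ p2

Result: YES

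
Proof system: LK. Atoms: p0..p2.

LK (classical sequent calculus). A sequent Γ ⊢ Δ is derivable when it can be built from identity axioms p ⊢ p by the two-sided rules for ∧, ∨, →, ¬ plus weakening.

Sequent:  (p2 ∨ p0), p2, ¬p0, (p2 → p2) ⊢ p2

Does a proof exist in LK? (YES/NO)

Derivation trace:
[→L] (p2 ∨ p0), p2, ¬p0, (p2 → p2) ⊢ p2
  [¬L] (p2 ∨ p0), ¬p0 ⊢ p2
    [∨L] (p2 ∨ p0) ⊢ p2, p0
      [Ax] p2 ⊢ p2
      [Ax] p0 ⊢ p0
  [WL] p2, p2 ⊢ p2
    [Ax] p2 ⊢ p2

Result: YES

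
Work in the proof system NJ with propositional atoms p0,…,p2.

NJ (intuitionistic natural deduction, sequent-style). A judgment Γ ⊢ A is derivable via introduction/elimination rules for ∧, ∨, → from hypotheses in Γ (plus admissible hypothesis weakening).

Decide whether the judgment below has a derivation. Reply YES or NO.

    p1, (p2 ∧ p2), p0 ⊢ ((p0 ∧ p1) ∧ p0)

Proof tree:
[∧I] p1, (p2 ∧ p2), p0 ⊢ ((p0 ∧ p1) ∧ p0)
  [∧I] p1, (p2 ∧ p2), p0 ⊢ (p0 ∧ p1)
    [Ax] p0 ⊢ p0
    [Wk] p1, (p2 ∧ p2) ⊢ p1
      [Ax] p1 ⊢ p1
  [Ax] p0 ⊢ p0

Result: YES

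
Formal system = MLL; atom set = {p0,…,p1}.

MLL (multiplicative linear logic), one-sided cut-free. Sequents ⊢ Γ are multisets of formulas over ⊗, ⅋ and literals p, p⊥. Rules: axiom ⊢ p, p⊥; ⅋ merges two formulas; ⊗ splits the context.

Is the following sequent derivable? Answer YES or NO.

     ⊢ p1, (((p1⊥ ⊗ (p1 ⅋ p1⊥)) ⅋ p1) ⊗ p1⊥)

Derivation (root first):
[⊗]  ⊢ p1, (((p1⊥ ⊗ (p1 ⅋ p1⊥)) ⅋ p1) ⊗ p1⊥)
  [⅋]  ⊢ ((p1⊥ ⊗ (p1 ⅋ p1⊥)) ⅋ p1)
    [⊗]  ⊢ p1, (p1⊥ ⊗ (p1 ⅋ p1⊥))
      [Ax]  ⊢ p1, p1⊥
      [⅋]  ⊢ (p1 ⅋ p1⊥)
        [Ax]  ⊢ p1, p1⊥
  [Ax]  ⊢ p1, p1⊥

Result: YES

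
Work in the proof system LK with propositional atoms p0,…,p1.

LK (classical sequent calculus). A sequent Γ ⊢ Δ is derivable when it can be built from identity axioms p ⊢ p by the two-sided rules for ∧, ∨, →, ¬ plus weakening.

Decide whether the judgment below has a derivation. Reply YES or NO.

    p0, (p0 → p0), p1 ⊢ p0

Derivation (root first):
[WL] p0, (p0 → p0), p1 ⊢ p0
  [→L] p0, (p0 → p0) ⊢ p0
    [Ax] p0 ⊢ p0
    [Ax] p0 ⊢ p0

Result: YES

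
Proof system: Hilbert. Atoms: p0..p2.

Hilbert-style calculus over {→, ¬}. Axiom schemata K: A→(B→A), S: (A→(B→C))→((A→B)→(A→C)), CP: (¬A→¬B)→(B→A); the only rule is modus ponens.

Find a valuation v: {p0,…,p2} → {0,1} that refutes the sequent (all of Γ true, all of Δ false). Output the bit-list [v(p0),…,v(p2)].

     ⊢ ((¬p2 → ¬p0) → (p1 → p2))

Search for a countermodel by truth-table:
  v=000: Γ:[] Δ:[((¬p2 → ¬p0) → (p1 → p2))=T] refutes=False
  v=001: Γ:[] Δ:[((¬p2 → ¬p0) → (p1 → p2))=T] refutes=False
  v=010: Γ:[] Δ:[((¬p2 → ¬p0) → (p1 → p2))=F] refutes=True  ← countermodel

Result: [0, 1, 0]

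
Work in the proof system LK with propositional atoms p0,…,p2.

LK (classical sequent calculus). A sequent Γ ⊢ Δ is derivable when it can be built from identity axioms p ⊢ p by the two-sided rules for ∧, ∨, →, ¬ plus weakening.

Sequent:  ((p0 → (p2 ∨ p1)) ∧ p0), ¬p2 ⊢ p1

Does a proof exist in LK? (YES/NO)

Derivation (root first):
[¬L] ((p0 → (p2 ∨ p1)) ∧ p0), ¬p2 ⊢ p1
  [∧L] ((p0 → (p2 ∨ p1)) ∧ p0) ⊢ p1, p2
    [→L] p0, (p0 → (p2 ∨ p1)) ⊢ p1, p2
      [Ax] p0 ⊢ p0
      [∨L] (p2 ∨ p1) ⊢ p1, p2
        [Ax] p2 ⊢ p2
        [Ax] p1 ⊢ p1

Result: YES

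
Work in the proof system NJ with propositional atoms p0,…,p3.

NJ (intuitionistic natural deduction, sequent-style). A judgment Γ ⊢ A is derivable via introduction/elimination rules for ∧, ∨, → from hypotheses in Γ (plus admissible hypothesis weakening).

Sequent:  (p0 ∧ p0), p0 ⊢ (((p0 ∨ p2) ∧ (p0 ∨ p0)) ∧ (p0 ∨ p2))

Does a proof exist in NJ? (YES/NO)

Proof tree:
[∧I] (p0 ∧ p0), p0 ⊢ (((p0 ∨ p2) ∧ (p0 ∨ p0)) ∧ (p0 ∨ p2))
  [∧I] (p0 ∧ p0), p0 ⊢ ((p0 ∨ p2) ∧ (p0 ∨ p0))
    [∨I₁] p0, (p0 ∧ p0) ⊢ (p0 ∨ p2)
      [Wk] p0, (p0 ∧ p0) ⊢ p0
        [Ax] p0 ⊢ p0
    [∨I₁] p0 ⊢ (p0 ∨ p0)
      [Ax] p0 ⊢ p0
  [∨I₁] p0, (p0 ∧ p0) ⊢ (p0 ∨ p2)
    [Wk] p0, (p0 ∧ p0) ⊢ p0
      [Ax] p0 ⊢ p0

Result: YES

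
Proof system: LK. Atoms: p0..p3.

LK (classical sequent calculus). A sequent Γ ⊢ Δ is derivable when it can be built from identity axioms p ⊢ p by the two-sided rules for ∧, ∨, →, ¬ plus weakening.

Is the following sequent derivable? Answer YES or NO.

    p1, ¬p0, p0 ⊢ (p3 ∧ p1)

Proof tree:
[∧R] p1, ¬p0, p0 ⊢ (p3 ∧ p1)
  [¬L] p0, ¬p0 ⊢ p3
    [WR] p0 ⊢ p0, p3
      [Ax] p0 ⊢ p0
  [WL] p1, p0 ⊢ p1
    [Ax] p1 ⊢ p1

Result: YES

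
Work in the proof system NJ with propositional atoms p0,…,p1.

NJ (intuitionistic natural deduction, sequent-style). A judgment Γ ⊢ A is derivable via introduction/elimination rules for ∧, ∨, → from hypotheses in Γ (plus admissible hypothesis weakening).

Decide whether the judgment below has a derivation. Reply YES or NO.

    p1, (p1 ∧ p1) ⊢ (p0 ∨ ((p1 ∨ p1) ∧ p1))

Derivation (root first):
[∨I₂] p1, (p1 ∧ p1) ⊢ (p0 ∨ ((p1 ∨ p1) ∧ p1))
  [∧I] p1, (p1 ∧ p1) ⊢ ((p1 ∨ p1) ∧ p1)
    [∨I₁] p1, (p1 ∧ p1) ⊢ (p1 ∨ p1)
      [Wk] p1, (p1 ∧ p1) ⊢ p1
        [Ax] p1 ⊢ p1
    [Wk] p1, (p1 ∧ p1) ⊢ p1
      [Ax] p1 ⊢ p1

Result: YES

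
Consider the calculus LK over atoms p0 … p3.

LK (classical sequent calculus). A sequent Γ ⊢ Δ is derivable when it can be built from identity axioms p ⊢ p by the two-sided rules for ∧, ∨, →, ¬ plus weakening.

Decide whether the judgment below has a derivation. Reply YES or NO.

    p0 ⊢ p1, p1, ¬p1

Derivation (root first):
[WL] p0 ⊢ p1, p1, ¬p1
  [¬R]  ⊢ p1, p1, ¬p1
    [WR] p1 ⊢ p1, p1
      [Ax] p1 ⊢ p1

Result: YES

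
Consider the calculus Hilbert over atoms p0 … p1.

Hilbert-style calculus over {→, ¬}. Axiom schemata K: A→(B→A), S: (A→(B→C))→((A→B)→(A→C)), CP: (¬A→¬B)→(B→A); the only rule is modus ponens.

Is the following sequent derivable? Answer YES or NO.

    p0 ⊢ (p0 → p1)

Enumerate valuations to refute Γ ⊢ Δ:
  v=00: Γ:[p0=F] Δ:[(p0 → p1)=T] refutes=False
  v=01: Γ:[p0=F] Δ:[(p0 → p1)=T] refutes=False
  v=10: Γ:[p0=T] Δ:[(p0 → p1)=F] refutes=True  ← countermodel

Result: NO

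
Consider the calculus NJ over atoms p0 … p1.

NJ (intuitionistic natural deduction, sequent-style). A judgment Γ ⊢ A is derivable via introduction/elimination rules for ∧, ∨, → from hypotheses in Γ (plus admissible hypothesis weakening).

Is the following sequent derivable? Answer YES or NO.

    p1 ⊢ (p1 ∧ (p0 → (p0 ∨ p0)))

Derivation (root first):
[∧I] p1 ⊢ (p1 ∧ (p0 → (p0 ∨ p0)))
  [Ax] p1 ⊢ p1
  [→I]  ⊢ (p0 → (p0 ∨ p0))
    [∨I₂] p0 ⊢ (p0 ∨ p0)
      [Ax] p0 ⊢ p0

Result: YES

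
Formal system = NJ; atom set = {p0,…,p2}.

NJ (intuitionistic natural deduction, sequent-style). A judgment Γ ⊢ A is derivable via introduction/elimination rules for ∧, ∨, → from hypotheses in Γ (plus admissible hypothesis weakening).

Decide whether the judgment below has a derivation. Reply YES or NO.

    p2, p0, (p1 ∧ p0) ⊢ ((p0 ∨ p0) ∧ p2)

Derivation (root first):
[Wk] p2, p0, (p1 ∧ p0) ⊢ ((p0 ∨ p0) ∧ p2)
  [∧I] p2, p0 ⊢ ((p0 ∨ p0) ∧ p2)
    [∨I₁] p0 ⊢ (p0 ∨ p0)
      [Ax] p0 ⊢ p0
    [Ax] p2 ⊢ p2

Result: YES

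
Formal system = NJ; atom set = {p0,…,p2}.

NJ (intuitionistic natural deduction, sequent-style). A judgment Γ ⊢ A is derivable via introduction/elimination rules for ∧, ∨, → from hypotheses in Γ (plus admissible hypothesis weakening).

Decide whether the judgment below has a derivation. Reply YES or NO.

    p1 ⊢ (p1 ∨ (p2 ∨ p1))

Derivation trace:
[∨I₂] p1 ⊢ (p1 ∨ (p2 ∨ p1))
  [∨I₂] p1 ⊢ (p2 ∨ p1)
    [Ax] p1 ⊢ p1

Result: YES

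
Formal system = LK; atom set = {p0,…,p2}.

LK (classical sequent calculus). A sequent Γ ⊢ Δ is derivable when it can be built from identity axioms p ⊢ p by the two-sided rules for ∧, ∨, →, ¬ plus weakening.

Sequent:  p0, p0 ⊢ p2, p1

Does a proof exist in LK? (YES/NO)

Enumerate valuations to refute Γ ⊢ Δ:
  v=000: Γ:[p0=F, p0=F] Δ:[p2=F, p1=F] refutes=False
  v=001: Γ:[p0=F, p0=F] Δ:[p2=T, p1=F] refutes=False
  v=010: Γ:[p0=F, p0=F] Δ:[p2=F, p1=T] refutes=False
  v=011: Γ:[p0=F, p0=F] Δ:[p2=T, p1=T] refutes=False
  v=100: Γ:[p0=T, p0=T] Δ:[p2=F, p1=F] refutes=True  ← countermodel

Result: NO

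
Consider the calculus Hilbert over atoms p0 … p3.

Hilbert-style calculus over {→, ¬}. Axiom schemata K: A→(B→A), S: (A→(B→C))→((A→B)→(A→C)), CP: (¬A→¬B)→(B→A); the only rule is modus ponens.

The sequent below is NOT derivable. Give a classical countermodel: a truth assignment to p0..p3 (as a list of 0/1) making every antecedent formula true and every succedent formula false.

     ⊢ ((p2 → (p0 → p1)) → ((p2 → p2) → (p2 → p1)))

Search for a countermodel by truth-table:
  v=0000: Γ:[] Δ:[((p2 → (p0 → p1)) → ((p2 → p2) → (p2 → p1)))=T] refutes=False
  v=0001: Γ:[] Δ:[((p2 → (p0 → p1)) → ((p2 → p2) → (p2 → p1)))=T] refutes=False
  v=0010: Γ:[] Δ:[((p2 → (p0 → p1)) → ((p2 → p2) → (p2 → p1)))=F] refutes=True  ← countermodel

Result: [0, 0, 1, 0]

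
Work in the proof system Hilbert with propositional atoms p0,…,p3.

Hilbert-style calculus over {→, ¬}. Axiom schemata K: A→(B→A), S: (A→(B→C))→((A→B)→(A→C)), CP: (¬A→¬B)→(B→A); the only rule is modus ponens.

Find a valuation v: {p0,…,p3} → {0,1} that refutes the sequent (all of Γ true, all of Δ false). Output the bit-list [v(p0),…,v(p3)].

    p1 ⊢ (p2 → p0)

Truth-table refutation:
  v=0000: Γ:[p1=F] Δ:[(p2 → p0)=T] refutes=False
  v=0001: Γ:[p1=F] Δ:[(p2 → p0)=T] refutes=False
  v=0010: Γ:[p1=F] Δ:[(p2 → p0)=F] refutes=False
  v=0011: Γ:[p1=F] Δ:[(p2 → p0)=F] refutes=False
  v=0100: Γ:[p1=T] Δ:[(p2 → p0)=T] refutes=False
  v=0101: Γ:[p1=T] Δ:[(p2 → p0)=T] refutes=False
  v=0110: Γ:[p1=T] Δ:[(p2 → p0)=F] refutes=True  ← countermodel

Result: [0, 1, 1, 0]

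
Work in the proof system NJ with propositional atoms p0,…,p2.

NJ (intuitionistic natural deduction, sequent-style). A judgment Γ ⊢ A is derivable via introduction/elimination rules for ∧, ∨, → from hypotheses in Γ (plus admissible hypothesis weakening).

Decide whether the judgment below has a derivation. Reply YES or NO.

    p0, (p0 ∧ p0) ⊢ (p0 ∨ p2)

Derivation (root first):
[Wk] p0, (p0 ∧ p0) ⊢ (p0 ∨ p2)
  [∨I₁] p0 ⊢ (p0 ∨ p2)
    [Ax] p0 ⊢ p0

Result: YES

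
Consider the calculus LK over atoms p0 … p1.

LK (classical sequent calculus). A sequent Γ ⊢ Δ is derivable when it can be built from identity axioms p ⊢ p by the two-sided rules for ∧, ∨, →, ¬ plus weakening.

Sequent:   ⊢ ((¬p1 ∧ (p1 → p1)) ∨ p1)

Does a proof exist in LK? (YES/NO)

Derivation trace:
[∨R]  ⊢ ((¬p1 ∧ (p1 → p1)) ∨ p1)
  [∧R]  ⊢ p1, (¬p1 ∧ (p1 → p1))
    [¬R]  ⊢ p1, ¬p1
      [Ax] p1 ⊢ p1
    [→R]  ⊢ (p1 → p1)
      [Ax] p1 ⊢ p1

Result: YES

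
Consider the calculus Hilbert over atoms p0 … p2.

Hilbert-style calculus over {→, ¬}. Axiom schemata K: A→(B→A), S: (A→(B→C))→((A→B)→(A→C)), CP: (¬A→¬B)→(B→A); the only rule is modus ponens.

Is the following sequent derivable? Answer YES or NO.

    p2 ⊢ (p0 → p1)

Search for a countermodel by truth-table:
  v=000: Γ:[p2=F] Δ:[(p0 → p1)=T] refutes=False
  v=001: Γ:[p2=T] Δ:[(p0 → p1)=T] refutes=False
  v=010: Γ:[p2=F] Δ:[(p0 → p1)=T] refutes=False
  v=011: Γ:[p2=T] Δ:[(p0 → p1)=T] refutes=False
  v=100: Γ:[p2=F] Δ:[(p0 → p1)=F] refutes=False
  v=101: Γ:[p2=T] Δ:[(p0 → p1)=F] refutes=True  ← countermodel

Result: NO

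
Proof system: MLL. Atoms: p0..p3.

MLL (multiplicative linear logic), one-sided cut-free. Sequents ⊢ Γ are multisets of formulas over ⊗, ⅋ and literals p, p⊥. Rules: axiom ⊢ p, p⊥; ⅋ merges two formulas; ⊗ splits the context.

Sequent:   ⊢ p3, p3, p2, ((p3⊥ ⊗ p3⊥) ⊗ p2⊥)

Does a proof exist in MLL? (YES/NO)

Proof tree:
[⊗]  ⊢ p3, p3, p2, ((p3⊥ ⊗ p3⊥) ⊗ p2⊥)
  [⊗]  ⊢ p3, p3, (p3⊥ ⊗ p3⊥)
    [Ax]  ⊢ p3, p3⊥
    [Ax]  ⊢ p3, p3⊥
  [Ax]  ⊢ p2, p2⊥

Result: YES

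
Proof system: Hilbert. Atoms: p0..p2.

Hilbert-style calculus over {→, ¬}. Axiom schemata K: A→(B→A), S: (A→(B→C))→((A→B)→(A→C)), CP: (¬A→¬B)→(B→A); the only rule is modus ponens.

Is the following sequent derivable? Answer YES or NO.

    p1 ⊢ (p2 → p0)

Search for a countermodel by truth-table:
  v=000: Γ:[p1=F] Δ:[(p2 → p0)=T] refutes=False
  v=001: Γ:[p1=F] Δ:[(p2 → p0)=F] refutes=False
  v=010: Γ:[p1=T] Δ:[(p2 → p0)=T] refutes=False
  v=011: Γ:[p1=T] Δ:[(p2 → p0)=F] refutes=True  ← countermodel

Result: NO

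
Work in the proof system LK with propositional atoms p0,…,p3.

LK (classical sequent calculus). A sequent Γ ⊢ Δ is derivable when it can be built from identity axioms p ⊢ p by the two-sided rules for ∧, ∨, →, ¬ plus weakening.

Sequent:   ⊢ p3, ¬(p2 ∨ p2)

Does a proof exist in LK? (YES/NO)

Truth-table refutation:
  v=0000: Γ:[] Δ:[p3=F, ¬(p2 ∨ p2)=T] refutes=False
  v=0001: Γ:[] Δ:[p3=T, ¬(p2 ∨ p2)=T] refutes=False
  v=0010: Γ:[] Δ:[p3=F, ¬(p2 ∨ p2)=F] refutes=True  ← countermodel

Result: NO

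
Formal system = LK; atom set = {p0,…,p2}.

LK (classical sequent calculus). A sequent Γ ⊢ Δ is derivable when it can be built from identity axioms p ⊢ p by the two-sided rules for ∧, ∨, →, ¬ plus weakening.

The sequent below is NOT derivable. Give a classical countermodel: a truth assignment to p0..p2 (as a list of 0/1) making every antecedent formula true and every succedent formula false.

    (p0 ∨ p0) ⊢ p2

Enumerate valuations to refute Γ ⊢ Δ:
  v=000: Γ:[(p0 ∨ p0)=F] Δ:[p2=F] refutes=False
  v=001: Γ:[(p0 ∨ p0)=F] Δ:[p2=T] refutes=False
  v=010: Γ:[(p0 ∨ p0)=F] Δ:[p2=F] refutes=False
  v=011: Γ:[(p0 ∨ p0)=F] Δ:[p2=T] refutes=False
  v=100: Γ:[(p0 ∨ p0)=T] Δ:[p2=F] refutes=True  ← countermodel

Result: [1, 0, 0]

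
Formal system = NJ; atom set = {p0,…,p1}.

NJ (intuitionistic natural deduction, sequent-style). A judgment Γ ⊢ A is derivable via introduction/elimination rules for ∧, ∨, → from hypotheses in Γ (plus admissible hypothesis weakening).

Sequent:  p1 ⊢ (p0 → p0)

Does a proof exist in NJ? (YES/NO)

Proof tree:
[Wk] p1 ⊢ (p0 → p0)
  [→I]  ⊢ (p0 → p0)
    [Ax] p0 ⊢ p0

Result: YES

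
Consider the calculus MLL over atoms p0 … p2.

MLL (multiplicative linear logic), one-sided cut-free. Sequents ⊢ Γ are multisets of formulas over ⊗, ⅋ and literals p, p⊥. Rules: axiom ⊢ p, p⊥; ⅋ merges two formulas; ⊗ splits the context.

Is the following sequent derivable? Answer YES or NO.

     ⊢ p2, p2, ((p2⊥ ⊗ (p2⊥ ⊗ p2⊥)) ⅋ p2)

Derivation (root first):
[⅋]  ⊢ p2, p2, ((p2⊥ ⊗ (p2⊥ ⊗ p2⊥)) ⅋ p2)
  [⊗]  ⊢ p2, p2, p2, (p2⊥ ⊗ (p2⊥ ⊗ p2⊥))
    [Ax]  ⊢ p2, p2⊥
    [⊗]  ⊢ p2, p2, (p2⊥ ⊗ p2⊥)
      [Ax]  ⊢ p2, p2⊥
      [Ax]  ⊢ p2, p2⊥

Result: YES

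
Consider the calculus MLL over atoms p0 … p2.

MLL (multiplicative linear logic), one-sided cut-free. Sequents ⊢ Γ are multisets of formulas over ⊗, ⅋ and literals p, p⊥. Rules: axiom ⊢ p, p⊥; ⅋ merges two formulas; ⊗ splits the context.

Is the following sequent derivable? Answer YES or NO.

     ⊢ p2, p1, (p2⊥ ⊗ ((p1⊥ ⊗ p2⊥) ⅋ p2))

Derivation trace:
[⊗]  ⊢ p2, p1, (p2⊥ ⊗ ((p1⊥ ⊗ p2⊥) ⅋ p2))
  [Ax]  ⊢ p2, p2⊥
  [⅋]  ⊢ p1, ((p1⊥ ⊗ p2⊥) ⅋ p2)
    [⊗]  ⊢ p1, p2, (p1⊥ ⊗ p2⊥)
      [Ax]  ⊢ p1, p1⊥
      [Ax]  ⊢ p2, p2⊥

Result: YES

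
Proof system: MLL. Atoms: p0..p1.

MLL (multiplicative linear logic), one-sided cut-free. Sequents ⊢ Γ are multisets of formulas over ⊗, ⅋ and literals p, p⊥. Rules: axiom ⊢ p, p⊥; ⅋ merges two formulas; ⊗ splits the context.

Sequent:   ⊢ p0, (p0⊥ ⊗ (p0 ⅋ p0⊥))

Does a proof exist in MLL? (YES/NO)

Derivation (root first):
[⊗]  ⊢ p0, (p0⊥ ⊗ (p0 ⅋ p0⊥))
  [Ax]  ⊢ p0, p0⊥
  [⅋]  ⊢ (p0 ⅋ p0⊥)
    [Ax]  ⊢ p0, p0⊥

Result: YES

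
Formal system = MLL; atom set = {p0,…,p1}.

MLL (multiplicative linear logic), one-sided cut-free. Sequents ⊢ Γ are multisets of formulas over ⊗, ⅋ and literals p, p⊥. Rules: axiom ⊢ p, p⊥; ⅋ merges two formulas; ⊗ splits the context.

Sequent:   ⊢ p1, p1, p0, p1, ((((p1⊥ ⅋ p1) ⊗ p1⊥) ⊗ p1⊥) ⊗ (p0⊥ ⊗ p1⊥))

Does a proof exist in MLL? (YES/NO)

Derivation (root first):
[⊗]  ⊢ p1, p1, p0, p1, ((((p1⊥ ⅋ p1) ⊗ p1⊥) ⊗ p1⊥) ⊗ (p0⊥ ⊗ p1⊥))
  [⊗]  ⊢ p1, p1, (((p1⊥ ⅋ p1) ⊗ p1⊥) ⊗ p1⊥)
    [⊗]  ⊢ p1, ((p1⊥ ⅋ p1) ⊗ p1⊥)
      [⅋]  ⊢ (p1⊥ ⅋ p1)
        [Ax]  ⊢ p1, p1⊥
      [Ax]  ⊢ p1, p1⊥
    [Ax]  ⊢ p1, p1⊥
  [⊗]  ⊢ p0, p1, (p0⊥ ⊗ p1⊥)
    [Ax]  ⊢ p0, p0⊥
    [Ax]  ⊢ p1, p1⊥

Result: YES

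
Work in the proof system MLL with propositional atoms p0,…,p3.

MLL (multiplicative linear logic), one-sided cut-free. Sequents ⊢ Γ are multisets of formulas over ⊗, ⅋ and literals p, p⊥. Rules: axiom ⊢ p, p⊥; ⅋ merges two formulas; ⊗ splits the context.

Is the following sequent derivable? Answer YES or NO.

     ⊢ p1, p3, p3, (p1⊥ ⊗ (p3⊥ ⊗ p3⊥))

Proof tree:
[⊗]  ⊢ p1, p3, p3, (p1⊥ ⊗ (p3⊥ ⊗ p3⊥))
  [Ax]  ⊢ p1, p1⊥
  [⊗]  ⊢ p3, p3, (p3⊥ ⊗ p3⊥)
    [Ax]  ⊢ p3, p3⊥
    [Ax]  ⊢ p3, p3⊥

Result: YES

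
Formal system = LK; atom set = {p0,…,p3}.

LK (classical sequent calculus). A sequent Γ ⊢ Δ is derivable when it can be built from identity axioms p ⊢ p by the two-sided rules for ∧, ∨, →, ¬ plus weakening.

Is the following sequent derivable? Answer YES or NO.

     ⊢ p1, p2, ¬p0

Truth-table refutation:
  v=0000: Γ:[] Δ:[p1=F, p2=F, ¬p0=T] refutes=False
  v=0001: Γ:[] Δ:[p1=F, p2=F, ¬p0=T] refutes=False
  v=0010: Γ:[] Δ:[p1=F, p2=T, ¬p0=T] refutes=False
  v=0011: Γ:[] Δ:[p1=F, p2=T, ¬p0=T] refutes=False
  v=0100: Γ:[] Δ:[p1=T, p2=F, ¬p0=T] refutes=False
  v=0101: Γ:[] Δ:[p1=T, p2=F, ¬p0=T] refutes=False
  v=0110: Γ:[] Δ:[p1=T, p2=T, ¬p0=T] refutes=False
  v=0111: Γ:[] Δ:[p1=T, p2=T, ¬p0=T] refutes=False
  v=1000: Γ:[] Δ:[p1=F, p2=F, ¬p0=F] refutes=True  ← countermodel

Result: NO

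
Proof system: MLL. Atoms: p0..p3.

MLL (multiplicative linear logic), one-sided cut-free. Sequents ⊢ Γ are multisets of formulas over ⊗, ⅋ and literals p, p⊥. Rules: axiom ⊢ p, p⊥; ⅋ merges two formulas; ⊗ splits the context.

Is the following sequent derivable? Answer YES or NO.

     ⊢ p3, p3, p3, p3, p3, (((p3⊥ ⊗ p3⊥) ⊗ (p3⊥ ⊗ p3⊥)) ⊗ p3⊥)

Proof tree:
[⊗]  ⊢ p3, p3, p3, p3, p3, (((p3⊥ ⊗ p3⊥) ⊗ (p3⊥ ⊗ p3⊥)) ⊗ p3⊥)
  [⊗]  ⊢ p3, p3, p3, p3, ((p3⊥ ⊗ p3⊥) ⊗ (p3⊥ ⊗ p3⊥))
    [⊗]  ⊢ p3, p3, (p3⊥ ⊗ p3⊥)
      [Ax]  ⊢ p3, p3⊥
      [Ax]  ⊢ p3, p3⊥
    [⊗]  ⊢ p3, p3, (p3⊥ ⊗ p3⊥)
      [Ax]  ⊢ p3, p3⊥
      [Ax]  ⊢ p3, p3⊥
  [Ax]  ⊢ p3, p3⊥

Result: YES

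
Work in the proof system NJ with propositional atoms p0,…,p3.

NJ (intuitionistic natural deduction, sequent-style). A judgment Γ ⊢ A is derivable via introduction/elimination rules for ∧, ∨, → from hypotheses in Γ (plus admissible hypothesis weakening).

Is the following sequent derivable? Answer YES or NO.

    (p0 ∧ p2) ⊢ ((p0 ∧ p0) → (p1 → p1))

Proof tree:
[Wk] (p0 ∧ p2) ⊢ ((p0 ∧ p0) → (p1 → p1))
  [→I]  ⊢ ((p0 ∧ p0) → (p1 → p1))
    [Wk] (p0 ∧ p0) ⊢ (p1 → p1)
      [→I]  ⊢ (p1 → p1)
        [Ax] p1 ⊢ p1

Result: YES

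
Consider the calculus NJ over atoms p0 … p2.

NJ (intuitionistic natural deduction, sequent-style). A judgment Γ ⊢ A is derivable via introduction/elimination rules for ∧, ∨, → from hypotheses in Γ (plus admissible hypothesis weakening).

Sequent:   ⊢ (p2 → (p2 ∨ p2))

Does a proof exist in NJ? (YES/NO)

Derivation (root first):
[→I]  ⊢ (p2 → (p2 ∨ p2))
  [∨I₁] p2 ⊢ (p2 ∨ p2)
    [Ax] p2 ⊢ p2

Result: YES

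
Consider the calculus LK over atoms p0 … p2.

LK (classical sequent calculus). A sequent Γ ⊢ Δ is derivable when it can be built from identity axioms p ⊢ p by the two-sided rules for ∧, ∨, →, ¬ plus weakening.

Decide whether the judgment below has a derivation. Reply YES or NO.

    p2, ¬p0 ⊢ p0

Search for a countermodel by truth-table:
  v=000: Γ:[p2=F, ¬p0=T] Δ:[p0=F] refutes=False
  v=001: Γ:[p2=T, ¬p0=T] Δ:[p0=F] refutes=True  ← countermodel

Result: NO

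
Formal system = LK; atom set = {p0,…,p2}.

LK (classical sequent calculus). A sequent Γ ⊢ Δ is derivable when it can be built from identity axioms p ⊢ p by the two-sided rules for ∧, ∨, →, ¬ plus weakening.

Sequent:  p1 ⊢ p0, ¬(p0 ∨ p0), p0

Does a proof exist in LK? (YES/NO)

Derivation trace:
[WL] p1 ⊢ p0, ¬(p0 ∨ p0), p0
  [WR]  ⊢ p0, ¬(p0 ∨ p0), p0
    [¬R]  ⊢ p0, ¬(p0 ∨ p0)
      [∨L] (p0 ∨ p0) ⊢ p0
        [Ax] p0 ⊢ p0
        [Ax] p0 ⊢ p0

Result: YES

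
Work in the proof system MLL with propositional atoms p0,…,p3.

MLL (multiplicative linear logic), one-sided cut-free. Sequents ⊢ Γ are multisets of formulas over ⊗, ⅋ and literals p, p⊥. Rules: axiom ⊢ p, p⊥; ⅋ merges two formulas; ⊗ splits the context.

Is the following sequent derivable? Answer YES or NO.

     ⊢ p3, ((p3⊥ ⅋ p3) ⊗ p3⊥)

Derivation trace:
[⊗]  ⊢ p3, ((p3⊥ ⅋ p3) ⊗ p3⊥)
  [⅋]  ⊢ (p3⊥ ⅋ p3)
    [Ax]  ⊢ p3, p3⊥
  [Ax]  ⊢ p3, p3⊥

Result: YES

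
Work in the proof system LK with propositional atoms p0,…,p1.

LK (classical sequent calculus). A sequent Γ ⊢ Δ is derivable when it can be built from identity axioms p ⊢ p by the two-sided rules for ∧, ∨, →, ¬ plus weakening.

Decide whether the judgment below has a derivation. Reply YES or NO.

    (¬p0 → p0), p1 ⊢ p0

Derivation trace:
[WL] (¬p0 → p0), p1 ⊢ p0
  [→L] (¬p0 → p0) ⊢ p0
    [¬R]  ⊢ p0, ¬p0
      [Ax] p0 ⊢ p0
    [Ax] p0 ⊢ p0

Result: YES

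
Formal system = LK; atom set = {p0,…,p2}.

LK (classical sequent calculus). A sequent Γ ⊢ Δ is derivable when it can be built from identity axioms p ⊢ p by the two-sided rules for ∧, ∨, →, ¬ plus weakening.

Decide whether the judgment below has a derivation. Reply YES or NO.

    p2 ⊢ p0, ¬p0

Proof tree:
[WL] p2 ⊢ p0, ¬p0
  [¬R]  ⊢ p0, ¬p0
    [Ax] p0 ⊢ p0

Result: YES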